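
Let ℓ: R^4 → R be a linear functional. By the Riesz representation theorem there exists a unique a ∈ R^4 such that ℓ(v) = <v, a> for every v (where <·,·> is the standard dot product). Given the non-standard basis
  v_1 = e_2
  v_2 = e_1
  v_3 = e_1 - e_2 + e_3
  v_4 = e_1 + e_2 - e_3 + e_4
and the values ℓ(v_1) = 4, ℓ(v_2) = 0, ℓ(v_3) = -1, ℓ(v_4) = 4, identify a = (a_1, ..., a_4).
a = (0, 4, 3, 3)

Write a = (a_1, ..., a_4) in the standard basis. For each basis vector v_i, ℓ(v_i) = <v_i, a> is a linear equation in the a_j's. Collect the n equations into a matrix system V a = ℓ, where row i of V is v_i (expressed in the standard basis). Since V is invertible (lower-triangular with 1s on the diagonal, up to permutation), solve by back-substitution:
  V =
[[0, 1, 0, 0],
 [1, 0, 0, 0],
 [1, -1, 1, 0],
 [1, 1, -1, 1]]
  V a = (4, 0, -1, 4)
Solving gives a = (0, 4, 3, 3).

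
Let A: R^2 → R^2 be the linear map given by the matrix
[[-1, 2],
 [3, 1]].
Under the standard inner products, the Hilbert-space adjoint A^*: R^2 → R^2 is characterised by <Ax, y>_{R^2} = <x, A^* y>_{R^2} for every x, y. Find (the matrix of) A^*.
A^* = A^T =
[[-1, 3],
 [2, 1]]

For real matrices with standard dot products, the defining identity <Ax, y> = <x, A^* y> gives (Ax)^T y = x^T (A^*) y, i.e. x^T A^T y = x^T (A^*) y. Since this holds for all x, y, we must have A^* = A^T. Therefore
A^* =
[[-1, 3],
 [2, 1]].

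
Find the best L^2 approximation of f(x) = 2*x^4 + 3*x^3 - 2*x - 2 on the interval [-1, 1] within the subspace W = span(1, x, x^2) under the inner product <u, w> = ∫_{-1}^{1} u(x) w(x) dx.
g(x) = 12*x^2/7 - x/5 - 76/35

The best approximation g ∈ W is the orthogonal projection of f onto W. Writing g = a_0 + a_1 x + a_2 x^2, the coefficients solve the normal equations G · a = b where
  G_{ij} = <φ_i, φ_j> and b_i = <f, φ_i>, with φ_0 = 1, φ_1 = x, φ_2 = x^2.
G =
  [2, 0, 2/3]
  [0, 2/3, 0]
  [2/3, 0, 2/5],
b = (-16/5, -2/15, -16/21).
Solving gives a_0 = -76/35, a_1 = -1/5, a_2 = 12/7, so
  g(x) = 12*x^2/7 - x/5 - 76/35.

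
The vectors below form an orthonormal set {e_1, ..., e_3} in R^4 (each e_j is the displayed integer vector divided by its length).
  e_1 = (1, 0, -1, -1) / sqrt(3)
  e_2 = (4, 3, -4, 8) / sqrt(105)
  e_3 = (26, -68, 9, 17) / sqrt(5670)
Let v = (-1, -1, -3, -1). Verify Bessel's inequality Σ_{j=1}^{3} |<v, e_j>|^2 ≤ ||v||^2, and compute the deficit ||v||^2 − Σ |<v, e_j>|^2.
Σ |<v, e_j>|^2 = 250/81; ||v||^2 = 12; deficit = 722/81

Write each e_j = u_j / sqrt(<u_j, u_j>) where u_j is the displayed integer vector. Then <v, e_j> = <v, u_j> / sqrt(<u_j, u_j>), so |<v, e_j>|^2 = <v, u_j>^2 / <u_j, u_j>.
Coefficients: <v, e_1> = 3/sqrt(3), <v, e_2> = -3/sqrt(105), <v, e_3> = -2/sqrt(5670).
Square and sum: Σ |<v, e_j>|^2 = 250/81.
Compute ||v||^2 = v·v = 12.
Deficit = 12 − 250/81 = 722/81 ≥ 0, confirming Bessel's inequality. (The deficit equals ||v − Σ <v,e_j> e_j||^2, the squared distance from v to span{e_j}.)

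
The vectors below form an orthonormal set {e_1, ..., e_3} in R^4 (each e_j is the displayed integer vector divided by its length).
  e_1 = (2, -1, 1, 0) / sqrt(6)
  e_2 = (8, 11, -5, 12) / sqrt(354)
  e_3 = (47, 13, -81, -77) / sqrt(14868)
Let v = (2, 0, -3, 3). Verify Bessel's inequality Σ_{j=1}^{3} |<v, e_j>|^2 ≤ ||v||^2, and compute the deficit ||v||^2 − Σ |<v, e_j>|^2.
Σ |<v, e_j>|^2 = 857/63; ||v||^2 = 22; deficit = 529/63

Write each e_j = u_j / sqrt(<u_j, u_j>) where u_j is the displayed integer vector. Then <v, e_j> = <v, u_j> / sqrt(<u_j, u_j>), so |<v, e_j>|^2 = <v, u_j>^2 / <u_j, u_j>.
Coefficients: <v, e_1> = 1/sqrt(6), <v, e_2> = 67/sqrt(354), <v, e_3> = 106/sqrt(14868).
Square and sum: Σ |<v, e_j>|^2 = 857/63.
Compute ||v||^2 = v·v = 22.
Deficit = 22 − 857/63 = 529/63 ≥ 0, confirming Bessel's inequality. (The deficit equals ||v − Σ <v,e_j> e_j||^2, the squared distance from v to span{e_j}.)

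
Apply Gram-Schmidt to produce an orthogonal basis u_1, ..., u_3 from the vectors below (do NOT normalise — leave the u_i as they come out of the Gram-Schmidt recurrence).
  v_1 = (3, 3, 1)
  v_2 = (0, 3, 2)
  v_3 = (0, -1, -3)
Orthogonal basis:
  u_1 = (3, 3, 1)
  u_2 = (-33/19, 24/19, 27/19)
  u_3 = (-1/2, 1, -3/2)

Apply the Gram-Schmidt recurrence
  u_1 = v_1
  u_i = v_i − Σ_{j<i} ((v_i · u_j) / (u_j · u_j)) · u_j.

Step by step this gives:
  u_1 = (3, 3, 1)
  u_2 = (-33/19, 24/19, 27/19)
  u_3 = (-1/2, 1, -3/2)

Orthogonality check:
  u_2 · u_1 = 0 (should be 0)
  u_3 · u_1 = 0 (should be 0)
  u_3 · u_2 = 0 (should be 0)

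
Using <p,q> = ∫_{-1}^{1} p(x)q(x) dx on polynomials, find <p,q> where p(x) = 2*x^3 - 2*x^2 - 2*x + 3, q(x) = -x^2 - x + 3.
<p,q> = 40/3

Expand the product: p(x)·q(x) = -2*x^5 + 10*x^3 - 7*x^2 - 9*x + 9.
∫_{-1}^{1} of each monomial x^k gives [2/(k+1) if k even, 0 if k odd]. Integrating term-by-term (or equivalently evaluating the antiderivative F(x) = -x^6/3 + 5*x^4/2 - 7*x^3/3 - 9*x^2/2 + 9*x at the endpoints):
  F(1) − F(−1) = 13/3 − (-9) = 40/3.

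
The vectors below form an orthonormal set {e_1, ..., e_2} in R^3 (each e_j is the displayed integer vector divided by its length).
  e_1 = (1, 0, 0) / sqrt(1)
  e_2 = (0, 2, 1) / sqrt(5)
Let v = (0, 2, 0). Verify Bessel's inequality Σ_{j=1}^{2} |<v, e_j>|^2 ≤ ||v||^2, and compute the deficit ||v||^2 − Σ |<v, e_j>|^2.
Σ |<v, e_j>|^2 = 16/5; ||v||^2 = 4; deficit = 4/5

Write each e_j = u_j / sqrt(<u_j, u_j>) where u_j is the displayed integer vector. Then <v, e_j> = <v, u_j> / sqrt(<u_j, u_j>), so |<v, e_j>|^2 = <v, u_j>^2 / <u_j, u_j>.
Coefficients: <v, e_1> = 0/sqrt(1), <v, e_2> = 4/sqrt(5).
Square and sum: Σ |<v, e_j>|^2 = 16/5.
Compute ||v||^2 = v·v = 4.
Deficit = 4 − 16/5 = 4/5 ≥ 0, confirming Bessel's inequality. (The deficit equals ||v − Σ <v,e_j> e_j||^2, the squared distance from v to span{e_j}.)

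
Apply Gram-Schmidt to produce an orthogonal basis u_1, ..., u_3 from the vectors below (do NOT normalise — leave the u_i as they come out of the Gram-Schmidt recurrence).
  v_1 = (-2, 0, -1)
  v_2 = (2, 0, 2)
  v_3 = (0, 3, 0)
Orthogonal basis:
  u_1 = (-2, 0, -1)
  u_2 = (-2/5, 0, 4/5)
  u_3 = (0, 3, 0)

Apply the Gram-Schmidt recurrence
  u_1 = v_1
  u_i = v_i − Σ_{j<i} ((v_i · u_j) / (u_j · u_j)) · u_j.

Step by step this gives:
  u_1 = (-2, 0, -1)
  u_2 = (-2/5, 0, 4/5)
  u_3 = (0, 3, 0)

Orthogonality check:
  u_2 · u_1 = 0 (should be 0)
  u_3 · u_1 = 0 (should be 0)
  u_3 · u_2 = 0 (should be 0)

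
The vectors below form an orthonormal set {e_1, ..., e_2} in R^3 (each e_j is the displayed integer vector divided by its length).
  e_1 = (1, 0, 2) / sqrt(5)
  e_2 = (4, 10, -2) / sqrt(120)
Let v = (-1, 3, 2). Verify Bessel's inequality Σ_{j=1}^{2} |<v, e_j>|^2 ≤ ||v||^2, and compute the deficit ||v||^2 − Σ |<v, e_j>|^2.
Σ |<v, e_j>|^2 = 35/6; ||v||^2 = 14; deficit = 49/6

Write each e_j = u_j / sqrt(<u_j, u_j>) where u_j is the displayed integer vector. Then <v, e_j> = <v, u_j> / sqrt(<u_j, u_j>), so |<v, e_j>|^2 = <v, u_j>^2 / <u_j, u_j>.
Coefficients: <v, e_1> = 3/sqrt(5), <v, e_2> = 22/sqrt(120).
Square and sum: Σ |<v, e_j>|^2 = 35/6.
Compute ||v||^2 = v·v = 14.
Deficit = 14 − 35/6 = 49/6 ≥ 0, confirming Bessel's inequality. (The deficit equals ||v − Σ <v,e_j> e_j||^2, the squared distance from v to span{e_j}.)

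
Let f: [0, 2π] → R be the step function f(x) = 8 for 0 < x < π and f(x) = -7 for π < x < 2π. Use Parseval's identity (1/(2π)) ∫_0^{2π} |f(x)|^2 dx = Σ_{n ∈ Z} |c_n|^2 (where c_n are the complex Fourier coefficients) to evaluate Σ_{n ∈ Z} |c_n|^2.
Σ |c_n|^2 = 113/2

Parseval equates the L^2 energy of f (normalised by 1/(2π)) with the ℓ^2 sum of its Fourier coefficients: (1/(2π)) ∫_0^{2π} |f|^2 = Σ |c_n|^2.
Compute the left side: (1/(2π)) [∫_0^π 8^2 dx + ∫_π^{2π} (-7)^2 dx] = (1/(2π)) · (64π + 49π) = (64 + 49)/2 = 113/2.
So Σ_{n ∈ Z} |c_n|^2 = 113/2.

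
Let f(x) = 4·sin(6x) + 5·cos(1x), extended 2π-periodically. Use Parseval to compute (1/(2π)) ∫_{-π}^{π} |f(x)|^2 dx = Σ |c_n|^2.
Σ |c_n|^2 = 41/2

Expand |f|^2 and use orthogonality of {sin(nx), cos(mx)} on [-π, π]:
  ∫_{-π}^{π} sin(nx)^2 dx = π, ∫ cos(mx)^2 dx = π, and cross terms integrate to 0.
So ∫_{-π}^{π} f(x)^2 dx = 4^2 · π + 5^2 · π = (16 + 25)π.
Divide by 2π: (16 + 25)/2 = 41/2.
By Parseval, this equals Σ |c_n|^2.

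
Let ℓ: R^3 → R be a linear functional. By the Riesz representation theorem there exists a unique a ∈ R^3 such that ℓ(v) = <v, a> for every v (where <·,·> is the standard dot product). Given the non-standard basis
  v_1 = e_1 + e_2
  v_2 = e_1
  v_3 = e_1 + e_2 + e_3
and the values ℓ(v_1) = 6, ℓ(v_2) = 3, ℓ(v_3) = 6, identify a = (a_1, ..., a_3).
a = (3, 3, 0)

Write a = (a_1, ..., a_3) in the standard basis. For each basis vector v_i, ℓ(v_i) = <v_i, a> is a linear equation in the a_j's. Collect the n equations into a matrix system V a = ℓ, where row i of V is v_i (expressed in the standard basis). Since V is invertible (lower-triangular with 1s on the diagonal, up to permutation), solve by back-substitution:
  V =
[[1, 1, 0],
 [1, 0, 0],
 [1, 1, 1]]
  V a = (6, 3, 6)
Solving gives a = (3, 3, 0).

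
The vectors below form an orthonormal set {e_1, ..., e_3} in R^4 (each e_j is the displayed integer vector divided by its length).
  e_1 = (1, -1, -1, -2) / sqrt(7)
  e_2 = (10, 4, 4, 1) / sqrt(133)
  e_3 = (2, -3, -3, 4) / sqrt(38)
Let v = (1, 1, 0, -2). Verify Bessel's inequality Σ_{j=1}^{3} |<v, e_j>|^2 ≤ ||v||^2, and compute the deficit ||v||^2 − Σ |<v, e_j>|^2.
Σ |<v, e_j>|^2 = 11/2; ||v||^2 = 6; deficit = 1/2

Write each e_j = u_j / sqrt(<u_j, u_j>) where u_j is the displayed integer vector. Then <v, e_j> = <v, u_j> / sqrt(<u_j, u_j>), so |<v, e_j>|^2 = <v, u_j>^2 / <u_j, u_j>.
Coefficients: <v, e_1> = 4/sqrt(7), <v, e_2> = 12/sqrt(133), <v, e_3> = -9/sqrt(38).
Square and sum: Σ |<v, e_j>|^2 = 11/2.
Compute ||v||^2 = v·v = 6.
Deficit = 6 − 11/2 = 1/2 ≥ 0, confirming Bessel's inequality. (The deficit equals ||v − Σ <v,e_j> e_j||^2, the squared distance from v to span{e_j}.)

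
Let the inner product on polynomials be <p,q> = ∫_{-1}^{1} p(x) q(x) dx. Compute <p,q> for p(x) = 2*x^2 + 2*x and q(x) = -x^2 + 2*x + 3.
<p,q> = 88/15

Expand the product: p(x)·q(x) = -2*x^4 + 2*x^3 + 10*x^2 + 6*x.
∫_{-1}^{1} of each monomial x^k gives [2/(k+1) if k even, 0 if k odd]. Integrating term-by-term (or equivalently evaluating the antiderivative F(x) = -2*x^5/5 + x^4/2 + 10*x^3/3 + 3*x^2 at the endpoints):
  F(1) − F(−1) = 193/30 − (17/30) = 88/15.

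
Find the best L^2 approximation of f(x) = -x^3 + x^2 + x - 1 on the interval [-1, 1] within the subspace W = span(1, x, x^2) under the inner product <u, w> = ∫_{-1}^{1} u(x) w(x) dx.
g(x) = x^2 + 2*x/5 - 1

The best approximation g ∈ W is the orthogonal projection of f onto W. Writing g = a_0 + a_1 x + a_2 x^2, the coefficients solve the normal equations G · a = b where
  G_{ij} = <φ_i, φ_j> and b_i = <f, φ_i>, with φ_0 = 1, φ_1 = x, φ_2 = x^2.
G =
  [2, 0, 2/3]
  [0, 2/3, 0]
  [2/3, 0, 2/5],
b = (-4/3, 4/15, -4/15).
Solving gives a_0 = -1, a_1 = 2/5, a_2 = 1, so
  g(x) = x^2 + 2*x/5 - 1.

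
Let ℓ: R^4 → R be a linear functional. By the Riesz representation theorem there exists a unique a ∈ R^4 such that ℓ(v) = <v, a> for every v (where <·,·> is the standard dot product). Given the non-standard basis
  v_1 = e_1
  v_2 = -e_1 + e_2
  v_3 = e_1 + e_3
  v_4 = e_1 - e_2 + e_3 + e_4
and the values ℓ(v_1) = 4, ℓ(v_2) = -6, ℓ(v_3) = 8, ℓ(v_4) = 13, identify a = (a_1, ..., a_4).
a = (4, -2, 4, 3)

Write a = (a_1, ..., a_4) in the standard basis. For each basis vector v_i, ℓ(v_i) = <v_i, a> is a linear equation in the a_j's. Collect the n equations into a matrix system V a = ℓ, where row i of V is v_i (expressed in the standard basis). Since V is invertible (lower-triangular with 1s on the diagonal, up to permutation), solve by back-substitution:
  V =
[[1, 0, 0, 0],
 [-1, 1, 0, 0],
 [1, 0, 1, 0],
 [1, -1, 1, 1]]
  V a = (4, -6, 8, 13)
Solving gives a = (4, -2, 4, 3).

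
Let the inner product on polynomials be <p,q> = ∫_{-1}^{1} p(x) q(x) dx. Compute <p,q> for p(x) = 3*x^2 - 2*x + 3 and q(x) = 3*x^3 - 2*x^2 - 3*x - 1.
<p,q> = -64/5

Expand the product: p(x)·q(x) = 9*x^5 - 12*x^4 + 4*x^3 - 3*x^2 - 7*x - 3.
∫_{-1}^{1} of each monomial x^k gives [2/(k+1) if k even, 0 if k odd]. Integrating term-by-term (or equivalently evaluating the antiderivative F(x) = 3*x^6/2 - 12*x^5/5 + x^4 - x^3 - 7*x^2/2 - 3*x at the endpoints):
  F(1) − F(−1) = -37/5 − (27/5) = -64/5.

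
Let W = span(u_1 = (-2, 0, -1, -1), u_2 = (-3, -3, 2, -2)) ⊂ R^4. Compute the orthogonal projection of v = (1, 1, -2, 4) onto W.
proj_W(v) = (61/30, 21/10, -43/30, 41/30)

Set up U = [u_1 | ... | u_2] ∈ R^(4×2). The projector onto W = col(U) is P = U (U^T U)^(-1) U^T.
Compute U^T U =
  [6, 6]
  [6, 26],
and U^T v = (-4, -18).
Solve U^T U · c = U^T v for the coefficients: c = (1/30, -7/10). The projection is proj_W(v) = U c.
Check: (v - proj_W(v)) · u_1 = 0  (should be 0).
Check: (v - proj_W(v)) · u_2 = 0  (should be 0).
Result: proj_W(v) = (61/30, 21/10, -43/30, 41/30).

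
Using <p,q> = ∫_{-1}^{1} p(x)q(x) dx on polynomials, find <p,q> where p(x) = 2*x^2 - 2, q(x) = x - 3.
<p,q> = 8

Expand the product: p(x)·q(x) = 2*x^3 - 6*x^2 - 2*x + 6.
∫_{-1}^{1} of each monomial x^k gives [2/(k+1) if k even, 0 if k odd]. Integrating term-by-term (or equivalently evaluating the antiderivative F(x) = x^4/2 - 2*x^3 - x^2 + 6*x at the endpoints):
  F(1) − F(−1) = 7/2 − (-9/2) = 8.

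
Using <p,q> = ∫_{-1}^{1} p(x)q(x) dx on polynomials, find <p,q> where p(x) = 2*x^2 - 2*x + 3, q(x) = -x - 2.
<p,q> = -40/3

Expand the product: p(x)·q(x) = -2*x^3 - 2*x^2 + x - 6.
∫_{-1}^{1} of each monomial x^k gives [2/(k+1) if k even, 0 if k odd]. Integrating term-by-term (or equivalently evaluating the antiderivative F(x) = -x^4/2 - 2*x^3/3 + x^2/2 - 6*x at the endpoints):
  F(1) − F(−1) = -20/3 − (20/3) = -40/3.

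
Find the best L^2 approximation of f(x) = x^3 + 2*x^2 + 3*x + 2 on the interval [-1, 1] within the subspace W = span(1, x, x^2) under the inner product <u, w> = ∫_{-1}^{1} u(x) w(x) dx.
g(x) = 2*x^2 + 18*x/5 + 2

The best approximation g ∈ W is the orthogonal projection of f onto W. Writing g = a_0 + a_1 x + a_2 x^2, the coefficients solve the normal equations G · a = b where
  G_{ij} = <φ_i, φ_j> and b_i = <f, φ_i>, with φ_0 = 1, φ_1 = x, φ_2 = x^2.
G =
  [2, 0, 2/3]
  [0, 2/3, 0]
  [2/3, 0, 2/5],
b = (16/3, 12/5, 32/15).
Solving gives a_0 = 2, a_1 = 18/5, a_2 = 2, so
  g(x) = 2*x^2 + 18*x/5 + 2.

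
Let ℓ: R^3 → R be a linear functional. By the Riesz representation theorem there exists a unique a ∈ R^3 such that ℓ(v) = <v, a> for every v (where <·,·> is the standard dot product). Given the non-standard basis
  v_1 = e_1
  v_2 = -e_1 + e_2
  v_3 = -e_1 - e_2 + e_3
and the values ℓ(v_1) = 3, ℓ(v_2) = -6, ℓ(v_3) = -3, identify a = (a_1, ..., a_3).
a = (3, -3, -3)

Write a = (a_1, ..., a_3) in the standard basis. For each basis vector v_i, ℓ(v_i) = <v_i, a> is a linear equation in the a_j's. Collect the n equations into a matrix system V a = ℓ, where row i of V is v_i (expressed in the standard basis). Since V is invertible (lower-triangular with 1s on the diagonal, up to permutation), solve by back-substitution:
  V =
[[1, 0, 0],
 [-1, 1, 0],
 [-1, -1, 1]]
  V a = (3, -6, -3)
Solving gives a = (3, -3, -3).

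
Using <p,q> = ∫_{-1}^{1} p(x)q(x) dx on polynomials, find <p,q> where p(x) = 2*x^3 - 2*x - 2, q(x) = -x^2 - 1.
<p,q> = 16/3

Expand the product: p(x)·q(x) = -2*x^5 + 2*x^2 + 2*x + 2.
∫_{-1}^{1} of each monomial x^k gives [2/(k+1) if k even, 0 if k odd]. Integrating term-by-term (or equivalently evaluating the antiderivative F(x) = -x^6/3 + 2*x^3/3 + x^2 + 2*x at the endpoints):
  F(1) − F(−1) = 10/3 − (-2) = 16/3.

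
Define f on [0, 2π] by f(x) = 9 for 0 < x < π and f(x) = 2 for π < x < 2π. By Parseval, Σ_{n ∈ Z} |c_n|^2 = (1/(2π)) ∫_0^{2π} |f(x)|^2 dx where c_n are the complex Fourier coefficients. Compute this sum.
Σ |c_n|^2 = 85/2

Parseval equates the L^2 energy of f (normalised by 1/(2π)) with the ℓ^2 sum of its Fourier coefficients: (1/(2π)) ∫_0^{2π} |f|^2 = Σ |c_n|^2.
Compute the left side: (1/(2π)) [∫_0^π 9^2 dx + ∫_π^{2π} 2^2 dx] = (1/(2π)) · (81π + 4π) = (81 + 4)/2 = 85/2.
So Σ_{n ∈ Z} |c_n|^2 = 85/2.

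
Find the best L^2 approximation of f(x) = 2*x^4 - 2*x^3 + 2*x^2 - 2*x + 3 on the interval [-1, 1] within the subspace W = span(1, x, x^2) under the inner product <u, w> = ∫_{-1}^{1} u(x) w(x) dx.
g(x) = 26*x^2/7 - 16*x/5 + 99/35

The best approximation g ∈ W is the orthogonal projection of f onto W. Writing g = a_0 + a_1 x + a_2 x^2, the coefficients solve the normal equations G · a = b where
  G_{ij} = <φ_i, φ_j> and b_i = <f, φ_i>, with φ_0 = 1, φ_1 = x, φ_2 = x^2.
G =
  [2, 0, 2/3]
  [0, 2/3, 0]
  [2/3, 0, 2/5],
b = (122/15, -32/15, 118/35).
Solving gives a_0 = 99/35, a_1 = -16/5, a_2 = 26/7, so
  g(x) = 26*x^2/7 - 16*x/5 + 99/35.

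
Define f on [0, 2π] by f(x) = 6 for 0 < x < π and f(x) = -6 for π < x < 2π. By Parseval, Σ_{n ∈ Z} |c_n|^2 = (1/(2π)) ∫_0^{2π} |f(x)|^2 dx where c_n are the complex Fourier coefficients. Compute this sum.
Σ |c_n|^2 = 36

Parseval equates the L^2 energy of f (normalised by 1/(2π)) with the ℓ^2 sum of its Fourier coefficients: (1/(2π)) ∫_0^{2π} |f|^2 = Σ |c_n|^2.
Compute the left side: (1/(2π)) [∫_0^π 6^2 dx + ∫_π^{2π} (-6)^2 dx] = (1/(2π)) · (36π + 36π) = (36 + 36)/2 = 36.
So Σ_{n ∈ Z} |c_n|^2 = 36.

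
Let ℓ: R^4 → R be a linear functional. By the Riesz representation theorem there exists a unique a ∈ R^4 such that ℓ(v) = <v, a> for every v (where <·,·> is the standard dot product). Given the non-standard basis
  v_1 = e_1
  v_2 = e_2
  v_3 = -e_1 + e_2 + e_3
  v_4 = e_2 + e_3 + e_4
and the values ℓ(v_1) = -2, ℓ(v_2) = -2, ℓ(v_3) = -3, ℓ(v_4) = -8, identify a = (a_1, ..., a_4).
a = (-2, -2, -3, -3)

Write a = (a_1, ..., a_4) in the standard basis. For each basis vector v_i, ℓ(v_i) = <v_i, a> is a linear equation in the a_j's. Collect the n equations into a matrix system V a = ℓ, where row i of V is v_i (expressed in the standard basis). Since V is invertible (lower-triangular with 1s on the diagonal, up to permutation), solve by back-substitution:
  V =
[[1, 0, 0, 0],
 [0, 1, 0, 0],
 [-1, 1, 1, 0],
 [0, 1, 1, 1]]
  V a = (-2, -2, -3, -8)
Solving gives a = (-2, -2, -3, -3).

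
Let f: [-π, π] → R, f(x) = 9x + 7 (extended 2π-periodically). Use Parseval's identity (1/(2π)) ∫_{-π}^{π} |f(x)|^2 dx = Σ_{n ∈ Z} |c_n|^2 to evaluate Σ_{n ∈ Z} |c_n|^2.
Σ |c_n|^2 = 27π^2 + 49

Expand and integrate term by term over [-π, π]:
  ∫ (9x)^2 dx = 81·(2π^3/3); ∫ 2·9·(7)·x dx = 0 (odd integrand); ∫ 7^2 dx = 49·2π.
So (1/(2π)) ∫_{-π}^{π} (9x + 7)^2 dx = 81π^2/3 + 49 = 27π^2 + 49.
Parseval ⇒ Σ |c_n|^2 = 27π^2 + 49.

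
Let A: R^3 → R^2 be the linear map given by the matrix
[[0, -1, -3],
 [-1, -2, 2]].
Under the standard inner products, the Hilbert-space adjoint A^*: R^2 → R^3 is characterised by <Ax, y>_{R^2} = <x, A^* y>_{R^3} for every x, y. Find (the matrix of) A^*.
A^* = A^T =
[[0, -1],
 [-1, -2],
 [-3, 2]]

For real matrices with standard dot products, the defining identity <Ax, y> = <x, A^* y> gives (Ax)^T y = x^T (A^*) y, i.e. x^T A^T y = x^T (A^*) y. Since this holds for all x, y, we must have A^* = A^T. Therefore
A^* =
[[0, -1],
 [-1, -2],
 [-3, 2]].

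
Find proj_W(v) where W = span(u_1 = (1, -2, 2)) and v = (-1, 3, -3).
proj_W(v) = (-13/9, 26/9, -26/9)

Set up U = [u_1 | ... | u_1] ∈ R^(3×1). The projector onto W = col(U) is P = U (U^T U)^(-1) U^T.
Compute U^T U =
  [9],
and U^T v = (-13).
Solve U^T U · c = U^T v for the coefficients: c = (-13/9). The projection is proj_W(v) = U c.
Check: (v - proj_W(v)) · u_1 = 0  (should be 0).
Result: proj_W(v) = (-13/9, 26/9, -26/9).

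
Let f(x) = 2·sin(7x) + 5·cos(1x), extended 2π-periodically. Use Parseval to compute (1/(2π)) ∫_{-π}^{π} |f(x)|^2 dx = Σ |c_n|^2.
Σ |c_n|^2 = 29/2

Expand |f|^2 and use orthogonality of {sin(nx), cos(mx)} on [-π, π]:
  ∫_{-π}^{π} sin(nx)^2 dx = π, ∫ cos(mx)^2 dx = π, and cross terms integrate to 0.
So ∫_{-π}^{π} f(x)^2 dx = 2^2 · π + 5^2 · π = (4 + 25)π.
Divide by 2π: (4 + 25)/2 = 29/2.
By Parseval, this equals Σ |c_n|^2.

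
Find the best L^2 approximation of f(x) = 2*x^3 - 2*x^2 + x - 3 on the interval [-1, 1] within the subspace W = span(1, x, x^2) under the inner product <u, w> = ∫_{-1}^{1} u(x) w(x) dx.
g(x) = -2*x^2 + 11*x/5 - 3

The best approximation g ∈ W is the orthogonal projection of f onto W. Writing g = a_0 + a_1 x + a_2 x^2, the coefficients solve the normal equations G · a = b where
  G_{ij} = <φ_i, φ_j> and b_i = <f, φ_i>, with φ_0 = 1, φ_1 = x, φ_2 = x^2.
G =
  [2, 0, 2/3]
  [0, 2/3, 0]
  [2/3, 0, 2/5],
b = (-22/3, 22/15, -14/5).
Solving gives a_0 = -3, a_1 = 11/5, a_2 = -2, so
  g(x) = -2*x^2 + 11*x/5 - 3.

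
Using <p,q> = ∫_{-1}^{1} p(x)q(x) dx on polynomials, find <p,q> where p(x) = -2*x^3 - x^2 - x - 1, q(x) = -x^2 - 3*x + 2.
<p,q> = 2/15

Expand the product: p(x)·q(x) = 2*x^5 + 7*x^4 + 2*x^2 + x - 2.
∫_{-1}^{1} of each monomial x^k gives [2/(k+1) if k even, 0 if k odd]. Integrating term-by-term (or equivalently evaluating the antiderivative F(x) = x^6/3 + 7*x^5/5 + 2*x^3/3 + x^2/2 - 2*x at the endpoints):
  F(1) − F(−1) = 9/10 − (23/30) = 2/15.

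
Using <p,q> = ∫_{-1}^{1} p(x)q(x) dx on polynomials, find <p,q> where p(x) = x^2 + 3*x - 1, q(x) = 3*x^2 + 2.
<p,q> = -52/15

Expand the product: p(x)·q(x) = 3*x^4 + 9*x^3 - x^2 + 6*x - 2.
∫_{-1}^{1} of each monomial x^k gives [2/(k+1) if k even, 0 if k odd]. Integrating term-by-term (or equivalently evaluating the antiderivative F(x) = 3*x^5/5 + 9*x^4/4 - x^3/3 + 3*x^2 - 2*x at the endpoints):
  F(1) − F(−1) = 211/60 − (419/60) = -52/15.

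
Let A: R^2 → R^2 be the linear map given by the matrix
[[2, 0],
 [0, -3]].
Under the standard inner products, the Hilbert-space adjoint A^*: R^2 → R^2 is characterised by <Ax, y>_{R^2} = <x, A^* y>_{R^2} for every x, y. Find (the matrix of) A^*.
A^* = A^T =
[[2, 0],
 [0, -3]]

For real matrices with standard dot products, the defining identity <Ax, y> = <x, A^* y> gives (Ax)^T y = x^T (A^*) y, i.e. x^T A^T y = x^T (A^*) y. Since this holds for all x, y, we must have A^* = A^T. Therefore
A^* =
[[2, 0],
 [0, -3]].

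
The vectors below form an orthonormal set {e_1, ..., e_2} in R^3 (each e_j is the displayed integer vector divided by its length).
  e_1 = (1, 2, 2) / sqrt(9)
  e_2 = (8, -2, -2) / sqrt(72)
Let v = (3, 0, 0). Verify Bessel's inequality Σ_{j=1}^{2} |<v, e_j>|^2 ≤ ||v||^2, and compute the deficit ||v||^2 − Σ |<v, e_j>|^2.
Σ |<v, e_j>|^2 = 9; ||v||^2 = 9; deficit = 0

Write each e_j = u_j / sqrt(<u_j, u_j>) where u_j is the displayed integer vector. Then <v, e_j> = <v, u_j> / sqrt(<u_j, u_j>), so |<v, e_j>|^2 = <v, u_j>^2 / <u_j, u_j>.
Coefficients: <v, e_1> = 3/sqrt(9), <v, e_2> = 24/sqrt(72).
Square and sum: Σ |<v, e_j>|^2 = 9.
Compute ||v||^2 = v·v = 9.
Deficit = 9 − 9 = 0 ≥ 0, confirming Bessel's inequality. (The deficit equals ||v − Σ <v,e_j> e_j||^2, the squared distance from v to span{e_j}.)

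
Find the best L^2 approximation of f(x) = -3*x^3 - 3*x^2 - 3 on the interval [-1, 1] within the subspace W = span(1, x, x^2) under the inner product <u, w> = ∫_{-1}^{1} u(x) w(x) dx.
g(x) = -3*x^2 - 9*x/5 - 3

The best approximation g ∈ W is the orthogonal projection of f onto W. Writing g = a_0 + a_1 x + a_2 x^2, the coefficients solve the normal equations G · a = b where
  G_{ij} = <φ_i, φ_j> and b_i = <f, φ_i>, with φ_0 = 1, φ_1 = x, φ_2 = x^2.
G =
  [2, 0, 2/3]
  [0, 2/3, 0]
  [2/3, 0, 2/5],
b = (-8, -6/5, -16/5).
Solving gives a_0 = -3, a_1 = -9/5, a_2 = -3, so
  g(x) = -3*x^2 - 9*x/5 - 3.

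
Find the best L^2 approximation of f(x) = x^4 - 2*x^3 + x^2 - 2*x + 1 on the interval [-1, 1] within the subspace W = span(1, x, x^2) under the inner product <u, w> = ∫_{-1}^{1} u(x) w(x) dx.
g(x) = 13*x^2/7 - 16*x/5 + 32/35

The best approximation g ∈ W is the orthogonal projection of f onto W. Writing g = a_0 + a_1 x + a_2 x^2, the coefficients solve the normal equations G · a = b where
  G_{ij} = <φ_i, φ_j> and b_i = <f, φ_i>, with φ_0 = 1, φ_1 = x, φ_2 = x^2.
G =
  [2, 0, 2/3]
  [0, 2/3, 0]
  [2/3, 0, 2/5],
b = (46/15, -32/15, 142/105).
Solving gives a_0 = 32/35, a_1 = -16/5, a_2 = 13/7, so
  g(x) = 13*x^2/7 - 16*x/5 + 32/35.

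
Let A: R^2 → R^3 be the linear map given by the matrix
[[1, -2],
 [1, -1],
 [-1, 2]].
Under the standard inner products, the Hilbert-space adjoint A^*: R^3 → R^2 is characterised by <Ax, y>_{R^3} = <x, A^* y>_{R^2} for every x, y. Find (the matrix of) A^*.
A^* = A^T =
[[1, 1, -1],
 [-2, -1, 2]]

For real matrices with standard dot products, the defining identity <Ax, y> = <x, A^* y> gives (Ax)^T y = x^T (A^*) y, i.e. x^T A^T y = x^T (A^*) y. Since this holds for all x, y, we must have A^* = A^T. Therefore
A^* =
[[1, 1, -1],
 [-2, -1, 2]].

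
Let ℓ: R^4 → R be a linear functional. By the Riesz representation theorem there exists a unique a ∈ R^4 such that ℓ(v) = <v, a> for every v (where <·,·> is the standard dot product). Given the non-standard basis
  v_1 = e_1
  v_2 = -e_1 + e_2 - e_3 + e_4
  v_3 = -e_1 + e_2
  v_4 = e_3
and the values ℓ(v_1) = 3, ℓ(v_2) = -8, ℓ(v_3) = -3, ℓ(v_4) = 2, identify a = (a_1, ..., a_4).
a = (3, 0, 2, -3)

Write a = (a_1, ..., a_4) in the standard basis. For each basis vector v_i, ℓ(v_i) = <v_i, a> is a linear equation in the a_j's. Collect the n equations into a matrix system V a = ℓ, where row i of V is v_i (expressed in the standard basis). Since V is invertible (lower-triangular with 1s on the diagonal, up to permutation), solve by back-substitution:
  V =
[[1, 0, 0, 0],
 [-1, 1, -1, 1],
 [-1, 1, 0, 0],
 [0, 0, 1, 0]]
  V a = (3, -8, -3, 2)
Solving gives a = (3, 0, 2, -3).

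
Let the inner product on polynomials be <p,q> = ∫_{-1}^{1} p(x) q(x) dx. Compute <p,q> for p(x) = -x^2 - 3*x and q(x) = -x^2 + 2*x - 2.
<p,q> = -34/15

Expand the product: p(x)·q(x) = x^4 + x^3 - 4*x^2 + 6*x.
∫_{-1}^{1} of each monomial x^k gives [2/(k+1) if k even, 0 if k odd]. Integrating term-by-term (or equivalently evaluating the antiderivative F(x) = x^5/5 + x^4/4 - 4*x^3/3 + 3*x^2 at the endpoints):
  F(1) − F(−1) = 127/60 − (263/60) = -34/15.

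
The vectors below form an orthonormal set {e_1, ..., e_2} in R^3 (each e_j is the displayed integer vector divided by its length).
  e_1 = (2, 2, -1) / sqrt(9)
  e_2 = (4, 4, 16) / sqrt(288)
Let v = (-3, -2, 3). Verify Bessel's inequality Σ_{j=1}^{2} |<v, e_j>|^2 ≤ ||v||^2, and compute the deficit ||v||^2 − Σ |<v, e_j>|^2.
Σ |<v, e_j>|^2 = 43/2; ||v||^2 = 22; deficit = 1/2

Write each e_j = u_j / sqrt(<u_j, u_j>) where u_j is the displayed integer vector. Then <v, e_j> = <v, u_j> / sqrt(<u_j, u_j>), so |<v, e_j>|^2 = <v, u_j>^2 / <u_j, u_j>.
Coefficients: <v, e_1> = -13/sqrt(9), <v, e_2> = 28/sqrt(288).
Square and sum: Σ |<v, e_j>|^2 = 43/2.
Compute ||v||^2 = v·v = 22.
Deficit = 22 − 43/2 = 1/2 ≥ 0, confirming Bessel's inequality. (The deficit equals ||v − Σ <v,e_j> e_j||^2, the squared distance from v to span{e_j}.)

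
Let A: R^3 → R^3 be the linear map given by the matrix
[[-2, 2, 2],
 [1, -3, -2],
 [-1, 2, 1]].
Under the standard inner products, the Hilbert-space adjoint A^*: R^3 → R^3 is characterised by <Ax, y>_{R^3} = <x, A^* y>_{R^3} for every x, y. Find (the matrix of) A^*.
A^* = A^T =
[[-2, 1, -1],
 [2, -3, 2],
 [2, -2, 1]]

For real matrices with standard dot products, the defining identity <Ax, y> = <x, A^* y> gives (Ax)^T y = x^T (A^*) y, i.e. x^T A^T y = x^T (A^*) y. Since this holds for all x, y, we must have A^* = A^T. Therefore
A^* =
[[-2, 1, -1],
 [2, -3, 2],
 [2, -2, 1]].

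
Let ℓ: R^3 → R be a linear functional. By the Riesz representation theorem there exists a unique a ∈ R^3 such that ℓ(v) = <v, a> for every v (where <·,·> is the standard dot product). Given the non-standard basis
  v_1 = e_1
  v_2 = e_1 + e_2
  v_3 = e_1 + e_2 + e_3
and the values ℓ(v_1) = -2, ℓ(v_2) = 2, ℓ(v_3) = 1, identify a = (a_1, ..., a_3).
a = (-2, 4, -1)

Write a = (a_1, ..., a_3) in the standard basis. For each basis vector v_i, ℓ(v_i) = <v_i, a> is a linear equation in the a_j's. Collect the n equations into a matrix system V a = ℓ, where row i of V is v_i (expressed in the standard basis). Since V is invertible (lower-triangular with 1s on the diagonal, up to permutation), solve by back-substitution:
  V =
[[1, 0, 0],
 [1, 1, 0],
 [1, 1, 1]]
  V a = (-2, 2, 1)
Solving gives a = (-2, 4, -1).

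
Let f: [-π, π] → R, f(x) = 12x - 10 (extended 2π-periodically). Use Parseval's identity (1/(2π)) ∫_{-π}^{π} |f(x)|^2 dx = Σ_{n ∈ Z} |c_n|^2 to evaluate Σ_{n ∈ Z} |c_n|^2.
Σ |c_n|^2 = 48π^2 + 100

Expand and integrate term by term over [-π, π]:
  ∫ (12x)^2 dx = 144·(2π^3/3); ∫ 2·12·(-10)·x dx = 0 (odd integrand); ∫ (-10)^2 dx = 100·2π.
So (1/(2π)) ∫_{-π}^{π} (12x - 10)^2 dx = 144π^2/3 + 100 = 48π^2 + 100.
Parseval ⇒ Σ |c_n|^2 = 48π^2 + 100.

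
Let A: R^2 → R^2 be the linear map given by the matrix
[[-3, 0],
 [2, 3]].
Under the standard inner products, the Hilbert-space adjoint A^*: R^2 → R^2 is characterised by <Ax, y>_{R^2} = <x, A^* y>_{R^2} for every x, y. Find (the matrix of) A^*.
A^* = A^T =
[[-3, 2],
 [0, 3]]

For real matrices with standard dot products, the defining identity <Ax, y> = <x, A^* y> gives (Ax)^T y = x^T (A^*) y, i.e. x^T A^T y = x^T (A^*) y. Since this holds for all x, y, we must have A^* = A^T. Therefore
A^* =
[[-3, 2],
 [0, 3]].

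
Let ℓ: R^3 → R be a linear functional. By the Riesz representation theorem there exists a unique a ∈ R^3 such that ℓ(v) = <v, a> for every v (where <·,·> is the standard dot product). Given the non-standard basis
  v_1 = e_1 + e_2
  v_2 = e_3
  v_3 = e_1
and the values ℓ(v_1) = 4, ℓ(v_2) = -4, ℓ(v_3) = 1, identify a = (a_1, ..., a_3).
a = (1, 3, -4)

Write a = (a_1, ..., a_3) in the standard basis. For each basis vector v_i, ℓ(v_i) = <v_i, a> is a linear equation in the a_j's. Collect the n equations into a matrix system V a = ℓ, where row i of V is v_i (expressed in the standard basis). Since V is invertible (lower-triangular with 1s on the diagonal, up to permutation), solve by back-substitution:
  V =
[[1, 1, 0],
 [0, 0, 1],
 [1, 0, 0]]
  V a = (4, -4, 1)
Solving gives a = (1, 3, -4).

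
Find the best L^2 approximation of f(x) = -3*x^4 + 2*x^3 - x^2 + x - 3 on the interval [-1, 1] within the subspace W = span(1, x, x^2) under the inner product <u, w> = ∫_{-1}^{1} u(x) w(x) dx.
g(x) = -25*x^2/7 + 11*x/5 - 96/35

The best approximation g ∈ W is the orthogonal projection of f onto W. Writing g = a_0 + a_1 x + a_2 x^2, the coefficients solve the normal equations G · a = b where
  G_{ij} = <φ_i, φ_j> and b_i = <f, φ_i>, with φ_0 = 1, φ_1 = x, φ_2 = x^2.
G =
  [2, 0, 2/3]
  [0, 2/3, 0]
  [2/3, 0, 2/5],
b = (-118/15, 22/15, -114/35).
Solving gives a_0 = -96/35, a_1 = 11/5, a_2 = -25/7, so
  g(x) = -25*x^2/7 + 11*x/5 - 96/35.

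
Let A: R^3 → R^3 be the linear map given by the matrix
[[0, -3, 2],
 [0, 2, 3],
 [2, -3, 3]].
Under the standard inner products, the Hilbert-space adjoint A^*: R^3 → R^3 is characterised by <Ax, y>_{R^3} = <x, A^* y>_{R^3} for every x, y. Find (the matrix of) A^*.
A^* = A^T =
[[0, 0, 2],
 [-3, 2, -3],
 [2, 3, 3]]

For real matrices with standard dot products, the defining identity <Ax, y> = <x, A^* y> gives (Ax)^T y = x^T (A^*) y, i.e. x^T A^T y = x^T (A^*) y. Since this holds for all x, y, we must have A^* = A^T. Therefore
A^* =
[[0, 0, 2],
 [-3, 2, -3],
 [2, 3, 3]].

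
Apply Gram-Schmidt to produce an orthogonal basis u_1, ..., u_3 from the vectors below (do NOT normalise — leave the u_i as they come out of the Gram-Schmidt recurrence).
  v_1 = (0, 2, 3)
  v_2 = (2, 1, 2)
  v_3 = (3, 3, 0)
Orthogonal basis:
  u_1 = (0, 2, 3)
  u_2 = (2, -3/13, 2/13)
  u_3 = (21/53, 126/53, -84/53)

Apply the Gram-Schmidt recurrence
  u_1 = v_1
  u_i = v_i − Σ_{j<i} ((v_i · u_j) / (u_j · u_j)) · u_j.

Step by step this gives:
  u_1 = (0, 2, 3)
  u_2 = (2, -3/13, 2/13)
  u_3 = (21/53, 126/53, -84/53)

Orthogonality check:
  u_2 · u_1 = 0 (should be 0)
  u_3 · u_1 = 0 (should be 0)
  u_3 · u_2 = 0 (should be 0)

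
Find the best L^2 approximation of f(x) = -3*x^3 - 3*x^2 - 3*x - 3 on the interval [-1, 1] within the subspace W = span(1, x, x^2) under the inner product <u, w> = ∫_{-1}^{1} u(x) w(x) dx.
g(x) = -3*x^2 - 24*x/5 - 3

The best approximation g ∈ W is the orthogonal projection of f onto W. Writing g = a_0 + a_1 x + a_2 x^2, the coefficients solve the normal equations G · a = b where
  G_{ij} = <φ_i, φ_j> and b_i = <f, φ_i>, with φ_0 = 1, φ_1 = x, φ_2 = x^2.
G =
  [2, 0, 2/3]
  [0, 2/3, 0]
  [2/3, 0, 2/5],
b = (-8, -16/5, -16/5).
Solving gives a_0 = -3, a_1 = -24/5, a_2 = -3, so
  g(x) = -3*x^2 - 24*x/5 - 3.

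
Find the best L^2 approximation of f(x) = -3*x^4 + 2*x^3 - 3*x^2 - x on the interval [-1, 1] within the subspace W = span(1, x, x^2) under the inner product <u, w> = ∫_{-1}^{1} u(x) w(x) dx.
g(x) = -39*x^2/7 + x/5 + 9/35

The best approximation g ∈ W is the orthogonal projection of f onto W. Writing g = a_0 + a_1 x + a_2 x^2, the coefficients solve the normal equations G · a = b where
  G_{ij} = <φ_i, φ_j> and b_i = <f, φ_i>, with φ_0 = 1, φ_1 = x, φ_2 = x^2.
G =
  [2, 0, 2/3]
  [0, 2/3, 0]
  [2/3, 0, 2/5],
b = (-16/5, 2/15, -72/35).
Solving gives a_0 = 9/35, a_1 = 1/5, a_2 = -39/7, so
  g(x) = -39*x^2/7 + x/5 + 9/35.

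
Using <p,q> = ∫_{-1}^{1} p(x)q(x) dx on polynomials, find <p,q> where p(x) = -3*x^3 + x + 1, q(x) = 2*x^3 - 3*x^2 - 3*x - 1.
<p,q> = -116/35

Expand the product: p(x)·q(x) = -6*x^6 + 9*x^5 + 11*x^4 + 2*x^3 - 6*x^2 - 4*x - 1.
∫_{-1}^{1} of each monomial x^k gives [2/(k+1) if k even, 0 if k odd]. Integrating term-by-term (or equivalently evaluating the antiderivative F(x) = -6*x^7/7 + 3*x^6/2 + 11*x^5/5 + x^4/2 - 2*x^3 - 2*x^2 - x at the endpoints):
  F(1) − F(−1) = -58/35 − (58/35) = -116/35.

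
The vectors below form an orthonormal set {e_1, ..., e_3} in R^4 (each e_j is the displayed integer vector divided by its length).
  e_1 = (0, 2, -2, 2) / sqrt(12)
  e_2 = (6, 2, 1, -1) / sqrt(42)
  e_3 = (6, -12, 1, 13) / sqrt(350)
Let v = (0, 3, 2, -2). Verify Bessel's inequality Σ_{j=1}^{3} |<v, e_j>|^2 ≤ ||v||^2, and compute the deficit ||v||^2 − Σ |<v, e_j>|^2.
Σ |<v, e_j>|^2 = 13; ||v||^2 = 17; deficit = 4

Write each e_j = u_j / sqrt(<u_j, u_j>) where u_j is the displayed integer vector. Then <v, e_j> = <v, u_j> / sqrt(<u_j, u_j>), so |<v, e_j>|^2 = <v, u_j>^2 / <u_j, u_j>.
Coefficients: <v, e_1> = -2/sqrt(12), <v, e_2> = 10/sqrt(42), <v, e_3> = -60/sqrt(350).
Square and sum: Σ |<v, e_j>|^2 = 13.
Compute ||v||^2 = v·v = 17.
Deficit = 17 − 13 = 4 ≥ 0, confirming Bessel's inequality. (The deficit equals ||v − Σ <v,e_j> e_j||^2, the squared distance from v to span{e_j}.)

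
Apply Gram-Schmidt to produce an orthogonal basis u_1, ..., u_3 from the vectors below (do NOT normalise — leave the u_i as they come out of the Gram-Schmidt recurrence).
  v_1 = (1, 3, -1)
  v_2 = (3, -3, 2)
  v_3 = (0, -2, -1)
Orthogonal basis:
  u_1 = (1, 3, -1)
  u_2 = (41/11, -9/11, 14/11)
  u_3 = (33/89, -55/89, -132/89)

Apply the Gram-Schmidt recurrence
  u_1 = v_1
  u_i = v_i − Σ_{j<i} ((v_i · u_j) / (u_j · u_j)) · u_j.

Step by step this gives:
  u_1 = (1, 3, -1)
  u_2 = (41/11, -9/11, 14/11)
  u_3 = (33/89, -55/89, -132/89)

Orthogonality check:
  u_2 · u_1 = 0 (should be 0)
  u_3 · u_1 = 0 (should be 0)
  u_3 · u_2 = 0 (should be 0)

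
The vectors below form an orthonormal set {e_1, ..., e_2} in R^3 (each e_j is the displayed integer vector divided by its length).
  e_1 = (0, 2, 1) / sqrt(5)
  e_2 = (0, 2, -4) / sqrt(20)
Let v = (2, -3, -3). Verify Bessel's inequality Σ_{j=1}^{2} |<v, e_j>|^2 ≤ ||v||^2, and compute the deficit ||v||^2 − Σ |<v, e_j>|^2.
Σ |<v, e_j>|^2 = 18; ||v||^2 = 22; deficit = 4

Write each e_j = u_j / sqrt(<u_j, u_j>) where u_j is the displayed integer vector. Then <v, e_j> = <v, u_j> / sqrt(<u_j, u_j>), so |<v, e_j>|^2 = <v, u_j>^2 / <u_j, u_j>.
Coefficients: <v, e_1> = -9/sqrt(5), <v, e_2> = 6/sqrt(20).
Square and sum: Σ |<v, e_j>|^2 = 18.
Compute ||v||^2 = v·v = 22.
Deficit = 22 − 18 = 4 ≥ 0, confirming Bessel's inequality. (The deficit equals ||v − Σ <v,e_j> e_j||^2, the squared distance from v to span{e_j}.)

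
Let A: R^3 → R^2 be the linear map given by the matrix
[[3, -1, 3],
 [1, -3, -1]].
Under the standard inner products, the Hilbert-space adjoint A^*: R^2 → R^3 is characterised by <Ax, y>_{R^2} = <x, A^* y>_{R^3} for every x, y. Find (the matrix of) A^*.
A^* = A^T =
[[3, 1],
 [-1, -3],
 [3, -1]]

For real matrices with standard dot products, the defining identity <Ax, y> = <x, A^* y> gives (Ax)^T y = x^T (A^*) y, i.e. x^T A^T y = x^T (A^*) y. Since this holds for all x, y, we must have A^* = A^T. Therefore
A^* =
[[3, 1],
 [-1, -3],
 [3, -1]].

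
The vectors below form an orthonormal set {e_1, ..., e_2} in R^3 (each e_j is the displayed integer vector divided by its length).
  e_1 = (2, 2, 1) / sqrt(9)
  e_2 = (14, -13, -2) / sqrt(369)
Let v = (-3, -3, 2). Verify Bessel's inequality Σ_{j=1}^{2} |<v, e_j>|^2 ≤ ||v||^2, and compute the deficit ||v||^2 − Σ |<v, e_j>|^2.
Σ |<v, e_j>|^2 = 461/41; ||v||^2 = 22; deficit = 441/41

Write each e_j = u_j / sqrt(<u_j, u_j>) where u_j is the displayed integer vector. Then <v, e_j> = <v, u_j> / sqrt(<u_j, u_j>), so |<v, e_j>|^2 = <v, u_j>^2 / <u_j, u_j>.
Coefficients: <v, e_1> = -10/sqrt(9), <v, e_2> = -7/sqrt(369).
Square and sum: Σ |<v, e_j>|^2 = 461/41.
Compute ||v||^2 = v·v = 22.
Deficit = 22 − 461/41 = 441/41 ≥ 0, confirming Bessel's inequality. (The deficit equals ||v − Σ <v,e_j> e_j||^2, the squared distance from v to span{e_j}.)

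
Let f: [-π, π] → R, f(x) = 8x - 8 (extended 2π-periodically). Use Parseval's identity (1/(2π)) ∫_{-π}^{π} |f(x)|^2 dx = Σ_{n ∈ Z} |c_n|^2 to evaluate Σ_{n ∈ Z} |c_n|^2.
Σ |c_n|^2 = 64π^2/3 + 64

Expand and integrate term by term over [-π, π]:
  ∫ (8x)^2 dx = 64·(2π^3/3); ∫ 2·8·(-8)·x dx = 0 (odd integrand); ∫ (-8)^2 dx = 64·2π.
So (1/(2π)) ∫_{-π}^{π} (8x - 8)^2 dx = 64π^2/3 + 64 = 64π^2/3 + 64.
Parseval ⇒ Σ |c_n|^2 = 64π^2/3 + 64.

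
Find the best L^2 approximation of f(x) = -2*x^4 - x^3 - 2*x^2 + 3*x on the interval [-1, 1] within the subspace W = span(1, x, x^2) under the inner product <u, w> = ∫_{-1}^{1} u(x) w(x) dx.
g(x) = -26*x^2/7 + 12*x/5 + 6/35

The best approximation g ∈ W is the orthogonal projection of f onto W. Writing g = a_0 + a_1 x + a_2 x^2, the coefficients solve the normal equations G · a = b where
  G_{ij} = <φ_i, φ_j> and b_i = <f, φ_i>, with φ_0 = 1, φ_1 = x, φ_2 = x^2.
G =
  [2, 0, 2/3]
  [0, 2/3, 0]
  [2/3, 0, 2/5],
b = (-32/15, 8/5, -48/35).
Solving gives a_0 = 6/35, a_1 = 12/5, a_2 = -26/7, so
  g(x) = -26*x^2/7 + 12*x/5 + 6/35.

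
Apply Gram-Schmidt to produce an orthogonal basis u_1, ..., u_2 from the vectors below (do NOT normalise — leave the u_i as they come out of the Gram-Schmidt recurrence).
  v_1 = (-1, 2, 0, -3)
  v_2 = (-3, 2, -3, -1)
Orthogonal basis:
  u_1 = (-1, 2, 0, -3)
  u_2 = (-16/7, 4/7, -3, 8/7)

Apply the Gram-Schmidt recurrence
  u_1 = v_1
  u_i = v_i − Σ_{j<i} ((v_i · u_j) / (u_j · u_j)) · u_j.

Step by step this gives:
  u_1 = (-1, 2, 0, -3)
  u_2 = (-16/7, 4/7, -3, 8/7)

Orthogonality check:
  u_2 · u_1 = 0 (should be 0)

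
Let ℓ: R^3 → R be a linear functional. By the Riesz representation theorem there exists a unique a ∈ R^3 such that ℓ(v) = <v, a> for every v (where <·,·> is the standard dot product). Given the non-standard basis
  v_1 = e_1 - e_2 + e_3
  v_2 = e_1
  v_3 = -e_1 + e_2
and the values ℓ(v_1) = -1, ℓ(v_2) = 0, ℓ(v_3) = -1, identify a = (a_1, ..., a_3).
a = (0, -1, -2)

Write a = (a_1, ..., a_3) in the standard basis. For each basis vector v_i, ℓ(v_i) = <v_i, a> is a linear equation in the a_j's. Collect the n equations into a matrix system V a = ℓ, where row i of V is v_i (expressed in the standard basis). Since V is invertible (lower-triangular with 1s on the diagonal, up to permutation), solve by back-substitution:
  V =
[[1, -1, 1],
 [1, 0, 0],
 [-1, 1, 0]]
  V a = (-1, 0, -1)
Solving gives a = (0, -1, -2).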